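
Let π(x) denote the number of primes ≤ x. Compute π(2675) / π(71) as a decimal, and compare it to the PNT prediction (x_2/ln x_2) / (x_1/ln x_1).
π(2675)/π(71) = 387/20 ≈ 19.3500;  PNT prediction ≈ 20.3506.

π(71) = 20 and π(2675) = 387, so π(2675)/π(71) ≈ 19.3500. The PNT-predicted ratio is (2675/ln(2675)) / (71/ln(71)) ≈ 20.3506. The two agree to within a few percent, as expected.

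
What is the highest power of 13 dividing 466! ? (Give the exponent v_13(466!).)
v_13(466!) = 37

Legendre's formula: v_p(n!) = Σ_{k ≥ 1} ⌊n / p^k⌋. For p = 13, n = 466, the terms are:
  ⌊466/13^1⌋ = ⌊466/13⌋ = 35
  ⌊466/13^2⌋ = ⌊466/169⌋ = 2
(the next term ⌊466/13^3⌋ = 0, terminating the sum). Summing: v_13(466!) = 35 + 2 = 37.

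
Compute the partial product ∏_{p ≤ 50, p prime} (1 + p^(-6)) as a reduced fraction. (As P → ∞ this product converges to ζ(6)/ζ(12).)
∏ = 862155056480201047883460386910418315829132841121015872043175453729006428800800000/847666095717512475523225986389496867701830685289319692004055511811488189213173229

The primes p ≤ 50 are [2, 3, 5, 7, 11, 13, 17, 19, 23, 29, 31, 37, 41, 43, 47]. For each, (1 + 1/p^6) = (p^6 + 1)/p^6. Multiplying these fractions over p ∈ [2, 3, 5, 7, 11, 13, 17, 19, 23, 29, 31, 37, 41, 43, 47] gives 862155056480201047883460386910418315829132841121015872043175453729006428800800000/847666095717512475523225986389496867701830685289319692004055511811488189213173229. (In the limit P → ∞ this tends to ζ(6)/ζ(12).)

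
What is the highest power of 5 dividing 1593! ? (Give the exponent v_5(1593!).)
v_5(1593!) = 395

Legendre's formula: v_p(n!) = Σ_{k ≥ 1} ⌊n / p^k⌋. For p = 5, n = 1593, the terms are:
  ⌊1593/5^1⌋ = ⌊1593/5⌋ = 318
  ⌊1593/5^2⌋ = ⌊1593/25⌋ = 63
  ⌊1593/5^3⌋ = ⌊1593/125⌋ = 12
  ⌊1593/5^4⌋ = ⌊1593/625⌋ = 2
(the next term ⌊1593/5^5⌋ = 0, terminating the sum). Summing: v_5(1593!) = 318 + 63 + 12 + 2 = 395.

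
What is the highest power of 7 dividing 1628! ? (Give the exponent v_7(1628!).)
v_7(1628!) = 269

Legendre's formula: v_p(n!) = Σ_{k ≥ 1} ⌊n / p^k⌋. For p = 7, n = 1628, the terms are:
  ⌊1628/7^1⌋ = ⌊1628/7⌋ = 232
  ⌊1628/7^2⌋ = ⌊1628/49⌋ = 33
  ⌊1628/7^3⌋ = ⌊1628/343⌋ = 4
(the next term ⌊1628/7^4⌋ = 0, terminating the sum). Summing: v_7(1628!) = 232 + 33 + 4 = 269.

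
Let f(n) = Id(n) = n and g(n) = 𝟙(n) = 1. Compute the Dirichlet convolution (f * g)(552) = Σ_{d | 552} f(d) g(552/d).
(Id * 𝟙)(552) = 1440

Divisors of 552: [1, 2, 3, 4, 6, 8, 12, 23, 24, 46, 69, 92, 138, 184, 276, 552]. For each d | 552:
  d = 1: Id(1) · 𝟙(552/1) = 1 · 1 = 1
  d = 2: Id(2) · 𝟙(552/2) = 2 · 1 = 2
  d = 3: Id(3) · 𝟙(552/3) = 3 · 1 = 3
  d = 4: Id(4) · 𝟙(552/4) = 4 · 1 = 4
  d = 6: Id(6) · 𝟙(552/6) = 6 · 1 = 6
  d = 8: Id(8) · 𝟙(552/8) = 8 · 1 = 8
  d = 12: Id(12) · 𝟙(552/12) = 12 · 1 = 12
  d = 23: Id(23) · 𝟙(552/23) = 23 · 1 = 23
  d = 24: Id(24) · 𝟙(552/24) = 24 · 1 = 24
  d = 46: Id(46) · 𝟙(552/46) = 46 · 1 = 46
  d = 69: Id(69) · 𝟙(552/69) = 69 · 1 = 69
  d = 92: Id(92) · 𝟙(552/92) = 92 · 1 = 92
  d = 138: Id(138) · 𝟙(552/138) = 138 · 1 = 138
  d = 184: Id(184) · 𝟙(552/184) = 184 · 1 = 184
  d = 276: Id(276) · 𝟙(552/276) = 276 · 1 = 276
  d = 552: Id(552) · 𝟙(552/552) = 552 · 1 = 552
Summing: (Id * 𝟙)(552) = 1 + 2 + 3 + 4 + 6 + 8 + 12 + 23 + 24 + 46 + 69 + 92 + 138 + 184 + 276 + 552 = 1440.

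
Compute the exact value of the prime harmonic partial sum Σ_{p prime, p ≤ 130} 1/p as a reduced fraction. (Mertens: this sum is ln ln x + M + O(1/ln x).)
Σ 1/p = 7457575819106455685806801283735357697478405891621/4014476939333036189094441199026045136645885247730

π(130) = 31, so the primes ≤ 130 are [2, 3, 5, 7, 11, 13, 17, 19, 23, 29, 31, 37, 41, 43, 47, 53, 59, 61, 67, 71, 73, 79, 83, 89, 97, 101, 103, 107, 109, 113, 127]. Summing 1/p over these primes: 7457575819106455685806801283735357697478405891621/4014476939333036189094441199026045136645885247730 ≈ 1.8577. Mertens estimate ln ln(130) + 0.2615 ≈ 1.8441.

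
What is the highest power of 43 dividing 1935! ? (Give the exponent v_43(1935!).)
v_43(1935!) = 46

Legendre's formula: v_p(n!) = Σ_{k ≥ 1} ⌊n / p^k⌋. For p = 43, n = 1935, the terms are:
  ⌊1935/43^1⌋ = ⌊1935/43⌋ = 45
  ⌊1935/43^2⌋ = ⌊1935/1849⌋ = 1
(the next term ⌊1935/43^3⌋ = 0, terminating the sum). Summing: v_43(1935!) = 45 + 1 = 46.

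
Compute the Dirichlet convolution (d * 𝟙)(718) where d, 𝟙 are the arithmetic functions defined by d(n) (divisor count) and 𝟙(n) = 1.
(d * 𝟙)(718) = 9

Divisors of 718: [1, 2, 359, 718]. For each d | 718:
  d = 1: d(1) · 𝟙(718/1) = 1 · 1 = 1
  d = 2: d(2) · 𝟙(718/2) = 2 · 1 = 2
  d = 359: d(359) · 𝟙(718/359) = 2 · 1 = 2
  d = 718: d(718) · 𝟙(718/718) = 4 · 1 = 4
Summing: (d * 𝟙)(718) = 1 + 2 + 2 + 4 = 9.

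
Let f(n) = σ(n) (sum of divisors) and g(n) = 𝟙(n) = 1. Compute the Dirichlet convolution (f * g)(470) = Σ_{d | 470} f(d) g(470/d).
(σ * 𝟙)(470) = 1372

Divisors of 470: [1, 2, 5, 10, 47, 94, 235, 470]. For each d | 470:
  d = 1: σ(1) · 𝟙(470/1) = 1 · 1 = 1
  d = 2: σ(2) · 𝟙(470/2) = 3 · 1 = 3
  d = 5: σ(5) · 𝟙(470/5) = 6 · 1 = 6
  d = 10: σ(10) · 𝟙(470/10) = 18 · 1 = 18
  d = 47: σ(47) · 𝟙(470/47) = 48 · 1 = 48
  d = 94: σ(94) · 𝟙(470/94) = 144 · 1 = 144
  d = 235: σ(235) · 𝟙(470/235) = 288 · 1 = 288
  d = 470: σ(470) · 𝟙(470/470) = 864 · 1 = 864
Summing: (σ * 𝟙)(470) = 1 + 3 + 6 + 18 + 48 + 144 + 288 + 864 = 1372.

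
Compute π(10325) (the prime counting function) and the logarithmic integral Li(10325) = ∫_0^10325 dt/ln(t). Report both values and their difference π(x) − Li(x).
π(10325) = 1266;  Li(10325) ≈ 1281.36;  π(x) − Li(x) ≈ -15.36.

Direct count of primes ≤ 10325 gives π(10325) = 1266. Numerical evaluation of the logarithmic integral gives Li(10325) ≈ 1281.36. The difference π(x) − Li(x) ≈ -15.36 is typically negative for small/moderate x (Li(x) overestimates), though Littlewood's theorem shows this sign changes infinitely often.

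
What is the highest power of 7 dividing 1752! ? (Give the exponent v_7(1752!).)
v_7(1752!) = 290

Legendre's formula: v_p(n!) = Σ_{k ≥ 1} ⌊n / p^k⌋. For p = 7, n = 1752, the terms are:
  ⌊1752/7^1⌋ = ⌊1752/7⌋ = 250
  ⌊1752/7^2⌋ = ⌊1752/49⌋ = 35
  ⌊1752/7^3⌋ = ⌊1752/343⌋ = 5
(the next term ⌊1752/7^4⌋ = 0, terminating the sum). Summing: v_7(1752!) = 250 + 35 + 5 = 290.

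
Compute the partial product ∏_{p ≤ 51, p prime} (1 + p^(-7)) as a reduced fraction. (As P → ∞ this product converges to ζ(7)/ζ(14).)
∏ = 263853992248183929955588067841649958807762565359040660091503223132247928290282626850939575242745161896165376/261685269908462752626449098337825267072687203746267710284915637456014619560925349129829845059340019784340625

The primes p ≤ 51 are [2, 3, 5, 7, 11, 13, 17, 19, 23, 29, 31, 37, 41, 43, 47]. For each, (1 + 1/p^7) = (p^7 + 1)/p^7. Multiplying these fractions over p ∈ [2, 3, 5, 7, 11, 13, 17, 19, 23, 29, 31, 37, 41, 43, 47] gives 263853992248183929955588067841649958807762565359040660091503223132247928290282626850939575242745161896165376/261685269908462752626449098337825267072687203746267710284915637456014619560925349129829845059340019784340625. (In the limit P → ∞ this tends to ζ(7)/ζ(14).)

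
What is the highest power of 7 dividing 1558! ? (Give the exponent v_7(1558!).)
v_7(1558!) = 257

Legendre's formula: v_p(n!) = Σ_{k ≥ 1} ⌊n / p^k⌋. For p = 7, n = 1558, the terms are:
  ⌊1558/7^1⌋ = ⌊1558/7⌋ = 222
  ⌊1558/7^2⌋ = ⌊1558/49⌋ = 31
  ⌊1558/7^3⌋ = ⌊1558/343⌋ = 4
(the next term ⌊1558/7^4⌋ = 0, terminating the sum). Summing: v_7(1558!) = 222 + 31 + 4 = 257.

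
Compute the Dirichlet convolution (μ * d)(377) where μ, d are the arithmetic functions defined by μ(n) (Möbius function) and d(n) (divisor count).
(μ * d)(377) = 1

Divisors of 377: [1, 13, 29, 377]. For each d | 377:
  d = 1: μ(1) · d(377/1) = 1 · 4 = 4
  d = 13: μ(13) · d(377/13) = -1 · 2 = -2
  d = 29: μ(29) · d(377/29) = -1 · 2 = -2
  d = 377: μ(377) · d(377/377) = 1 · 1 = 1
Summing: (μ * d)(377) = 4 + -2 + -2 + 1 = 1.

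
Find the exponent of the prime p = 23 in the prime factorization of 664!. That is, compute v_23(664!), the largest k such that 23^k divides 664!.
v_23(664!) = 29

Legendre's formula: v_p(n!) = Σ_{k ≥ 1} ⌊n / p^k⌋. For p = 23, n = 664, the terms are:
  ⌊664/23^1⌋ = ⌊664/23⌋ = 28
  ⌊664/23^2⌋ = ⌊664/529⌋ = 1
(the next term ⌊664/23^3⌋ = 0, terminating the sum). Summing: v_23(664!) = 28 + 1 = 29.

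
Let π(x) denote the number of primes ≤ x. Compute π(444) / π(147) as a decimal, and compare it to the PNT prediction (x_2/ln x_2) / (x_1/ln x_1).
π(444)/π(147) = 86/34 ≈ 2.5294;  PNT prediction ≈ 2.4727.

π(147) = 34 and π(444) = 86, so π(444)/π(147) ≈ 2.5294. The PNT-predicted ratio is (444/ln(444)) / (147/ln(147)) ≈ 2.4727. The two agree to within a few percent, as expected.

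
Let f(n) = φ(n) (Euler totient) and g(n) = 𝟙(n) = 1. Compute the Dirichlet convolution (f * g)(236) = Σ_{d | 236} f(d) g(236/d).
(φ * 𝟙)(236) = 236

Divisors of 236: [1, 2, 4, 59, 118, 236]. For each d | 236:
  d = 1: φ(1) · 𝟙(236/1) = 1 · 1 = 1
  d = 2: φ(2) · 𝟙(236/2) = 1 · 1 = 1
  d = 4: φ(4) · 𝟙(236/4) = 2 · 1 = 2
  d = 59: φ(59) · 𝟙(236/59) = 58 · 1 = 58
  d = 118: φ(118) · 𝟙(236/118) = 58 · 1 = 58
  d = 236: φ(236) · 𝟙(236/236) = 116 · 1 = 116
Summing: (φ * 𝟙)(236) = 1 + 1 + 2 + 58 + 58 + 116 = 236.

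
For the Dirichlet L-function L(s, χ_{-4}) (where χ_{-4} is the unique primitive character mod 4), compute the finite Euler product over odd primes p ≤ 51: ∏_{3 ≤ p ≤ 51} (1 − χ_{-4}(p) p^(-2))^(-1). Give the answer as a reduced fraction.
∏ = 114726379539814929565547/125247697987829760000000

The odd primes p ≤ 51 are [3, 5, 7, 11, 13, 17, 19, 23, 29, 31, 37, 41, 43, 47]. For each, χ(p) = 1 if p ≡ 1 mod 4, χ(p) = −1 if p ≡ 3 mod 4. Taking (1 − χ(p)/p^2)^(-1) = p^2/(p^2 − χ(p)): (1 − (-1)/3^2)^(-1) · (1 − (1)/5^2)^(-1) · (1 − (-1)/7^2)^(-1) · (1 − (-1)/11^2)^(-1) · (1 − (1)/13^2)^(-1) · (1 − (1)/17^2)^(-1) · (1 − (-1)/19^2)^(-1) · (1 − (-1)/23^2)^(-1) · (1 − (1)/29^2)^(-1) · (1 − (-1)/31^2)^(-1) · (1 − (1)/37^2)^(-1) · (1 − (1)/41^2)^(-1) · (1 − (-1)/43^2)^(-1) · (1 − (-1)/47^2)^(-1) = 114726379539814929565547/125247697987829760000000.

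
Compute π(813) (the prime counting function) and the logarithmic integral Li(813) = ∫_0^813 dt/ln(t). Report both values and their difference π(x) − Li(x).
π(813) = 141;  Li(813) ≈ 150.14;  π(x) − Li(x) ≈ -9.14.

Direct count of primes ≤ 813 gives π(813) = 141. Numerical evaluation of the logarithmic integral gives Li(813) ≈ 150.14. The difference π(x) − Li(x) ≈ -9.14 is typically negative for small/moderate x (Li(x) overestimates), though Littlewood's theorem shows this sign changes infinitely often.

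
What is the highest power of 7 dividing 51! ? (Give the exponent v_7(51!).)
v_7(51!) = 8

Legendre's formula: v_p(n!) = Σ_{k ≥ 1} ⌊n / p^k⌋. For p = 7, n = 51, the terms are:
  ⌊51/7^1⌋ = ⌊51/7⌋ = 7
  ⌊51/7^2⌋ = ⌊51/49⌋ = 1
(the next term ⌊51/7^3⌋ = 0, terminating the sum). Summing: v_7(51!) = 7 + 1 = 8.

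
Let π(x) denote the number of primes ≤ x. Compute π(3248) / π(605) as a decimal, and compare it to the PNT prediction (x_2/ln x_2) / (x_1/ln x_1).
π(3248)/π(605) = 457/110 ≈ 4.1545;  PNT prediction ≈ 4.2528.

π(605) = 110 and π(3248) = 457, so π(3248)/π(605) ≈ 4.1545. The PNT-predicted ratio is (3248/ln(3248)) / (605/ln(605)) ≈ 4.2528. The two agree to within a few percent, as expected.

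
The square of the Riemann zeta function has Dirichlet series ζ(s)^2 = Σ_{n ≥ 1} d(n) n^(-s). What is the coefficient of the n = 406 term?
d(406) = 8

ζ(s)^2 = (Σ 1/m^s)(Σ 1/k^s). The coefficient of 1/n^s in the product is the number of ordered pairs (m, k) with mk = n, which equals d(n). For n = 406, divisors are [1, 2, 7, 14, 29, 58, 203, 406], so d(406) = 8.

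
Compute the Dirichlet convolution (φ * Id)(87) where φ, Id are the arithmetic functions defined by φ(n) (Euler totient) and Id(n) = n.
(φ * Id)(87) = 285

Divisors of 87: [1, 3, 29, 87]. For each d | 87:
  d = 1: φ(1) · Id(87/1) = 1 · 87 = 87
  d = 3: φ(3) · Id(87/3) = 2 · 29 = 58
  d = 29: φ(29) · Id(87/29) = 28 · 3 = 84
  d = 87: φ(87) · Id(87/87) = 56 · 1 = 56
Summing: (φ * Id)(87) = 87 + 58 + 84 + 56 = 285.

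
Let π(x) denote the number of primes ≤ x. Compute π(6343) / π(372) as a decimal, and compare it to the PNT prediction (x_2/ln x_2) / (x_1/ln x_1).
π(6343)/π(372) = 826/73 ≈ 11.3151;  PNT prediction ≈ 11.5274.

π(372) = 73 and π(6343) = 826, so π(6343)/π(372) ≈ 11.3151. The PNT-predicted ratio is (6343/ln(6343)) / (372/ln(372)) ≈ 11.5274. The two agree to within a few percent, as expected.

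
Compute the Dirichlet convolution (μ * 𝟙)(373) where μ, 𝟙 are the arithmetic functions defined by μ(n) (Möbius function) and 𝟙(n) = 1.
(μ * 𝟙)(373) = 0

Divisors of 373: [1, 373]. For each d | 373:
  d = 1: μ(1) · 𝟙(373/1) = 1 · 1 = 1
  d = 373: μ(373) · 𝟙(373/373) = -1 · 1 = -1
Summing: (μ * 𝟙)(373) = 1 + -1 = 0.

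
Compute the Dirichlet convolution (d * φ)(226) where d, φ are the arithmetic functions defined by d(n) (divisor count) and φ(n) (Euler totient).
(d * φ)(226) = 342

Divisors of 226: [1, 2, 113, 226]. For each d | 226:
  d = 1: d(1) · φ(226/1) = 1 · 112 = 112
  d = 2: d(2) · φ(226/2) = 2 · 112 = 224
  d = 113: d(113) · φ(226/113) = 2 · 1 = 2
  d = 226: d(226) · φ(226/226) = 4 · 1 = 4
Summing: (d * φ)(226) = 112 + 224 + 2 + 4 = 342.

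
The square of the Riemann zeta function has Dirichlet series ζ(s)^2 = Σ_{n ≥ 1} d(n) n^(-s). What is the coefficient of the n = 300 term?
d(300) = 18

ζ(s)^2 = (Σ 1/m^s)(Σ 1/k^s). The coefficient of 1/n^s in the product is the number of ordered pairs (m, k) with mk = n, which equals d(n). For n = 300, divisors are [1, 2, 3, 4, 5, 6, 10, 12, 15, 20, 25, 30, 50, 60, 75, 100, 150, 300], so d(300) = 18.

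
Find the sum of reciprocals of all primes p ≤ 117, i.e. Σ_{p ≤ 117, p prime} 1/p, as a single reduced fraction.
Σ 1/p = 58472171373748331322981543916880425472323867753/31610054640417607788145206291543662493274686990

π(117) = 30, so the primes ≤ 117 are [2, 3, 5, 7, 11, 13, 17, 19, 23, 29, 31, 37, 41, 43, 47, 53, 59, 61, 67, 71, 73, 79, 83, 89, 97, 101, 103, 107, 109, 113]. Summing 1/p over these primes: 58472171373748331322981543916880425472323867753/31610054640417607788145206291543662493274686990 ≈ 1.8498. Mertens estimate ln ln(117) + 0.2615 ≈ 1.8222.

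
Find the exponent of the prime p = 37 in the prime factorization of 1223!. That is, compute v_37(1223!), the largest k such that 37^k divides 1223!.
v_37(1223!) = 33

Legendre's formula: v_p(n!) = Σ_{k ≥ 1} ⌊n / p^k⌋. For p = 37, n = 1223, the terms are:
  ⌊1223/37^1⌋ = ⌊1223/37⌋ = 33
(the next term ⌊1223/37^2⌋ = 0, terminating the sum). Summing: v_37(1223!) = 33 = 33.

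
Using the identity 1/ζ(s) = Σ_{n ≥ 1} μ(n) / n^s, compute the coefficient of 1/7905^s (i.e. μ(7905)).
μ(7905) = 1

Factor n = 7905 = 3 · 5 · 17 · 31. μ(n) = 0 if any exponent ≥ 2 (not squarefree); otherwise μ(n) = (−1)^{ω(n)} where ω(n) is the number of distinct prime factors. Applying: μ(7905) = 1.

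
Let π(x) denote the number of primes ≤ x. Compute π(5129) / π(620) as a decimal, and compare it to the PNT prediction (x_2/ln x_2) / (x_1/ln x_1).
π(5129)/π(620) = 685/114 ≈ 6.0088;  PNT prediction ≈ 6.2264.

π(620) = 114 and π(5129) = 685, so π(5129)/π(620) ≈ 6.0088. The PNT-predicted ratio is (5129/ln(5129)) / (620/ln(620)) ≈ 6.2264. The two agree to within a few percent, as expected.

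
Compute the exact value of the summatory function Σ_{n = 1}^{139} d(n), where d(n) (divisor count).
Σ_{n ≤ 139} d(n) = 707

Compute d(n) for each 1 ≤ n ≤ 139: d(1) = 1, d(2) = 2, d(3) = 2, d(4) = 3, d(5) = 2, d(6) = 4, d(7) = 2, d(8) = 4, d(9) = 3, d(10) = 4, d(11) = 2, d(12) = 6, d(13) = 2, d(14) = 4, d(15) = 4, d(16) = 5, d(17) = 2, d(18) = 6, d(19) = 2, d(20) = 6, d(21) = 4, d(22) = 4, d(23) = 2, d(24) = 8, d(25) = 3, d(26) = 4, d(27) = 4, d(28) = 6, d(29) = 2, d(30) = 8, d(31) = 2, d(32) = 6, d(33) = 4, d(34) = 4, d(35) = 4, d(36) = 9, d(37) = 2, d(38) = 4, d(39) = 4, d(40) = 8, d(41) = 2, d(42) = 8, d(43) = 2, d(44) = 6, d(45) = 6, d(46) = 4, d(47) = 2, d(48) = 10, d(49) = 3, d(50) = 6, d(51) = 4, d(52) = 6, d(53) = 2, d(54) = 8, d(55) = 4, d(56) = 8, d(57) = 4, d(58) = 4, d(59) = 2, d(60) = 12, d(61) = 2, d(62) = 4, d(63) = 6, d(64) = 7, d(65) = 4, d(66) = 8, d(67) = 2, d(68) = 6, d(69) = 4, d(70) = 8, d(71) = 2, d(72) = 12, d(73) = 2, d(74) = 4, d(75) = 6, d(76) = 6, d(77) = 4, d(78) = 8, d(79) = 2, d(80) = 10, d(81) = 5, d(82) = 4, d(83) = 2, d(84) = 12, d(85) = 4, d(86) = 4, d(87) = 4, d(88) = 8, d(89) = 2, d(90) = 12, d(91) = 4, d(92) = 6, d(93) = 4, d(94) = 4, d(95) = 4, d(96) = 12, d(97) = 2, d(98) = 6, d(99) = 6, d(100) = 9, d(101) = 2, d(102) = 8, d(103) = 2, d(104) = 8, d(105) = 8, d(106) = 4, d(107) = 2, d(108) = 12, d(109) = 2, d(110) = 8, d(111) = 4, d(112) = 10, d(113) = 2, d(114) = 8, d(115) = 4, d(116) = 6, d(117) = 6, d(118) = 4, d(119) = 4, d(120) = 16, d(121) = 3, d(122) = 4, d(123) = 4, d(124) = 6, d(125) = 4, d(126) = 12, d(127) = 2, d(128) = 8, d(129) = 4, d(130) = 8, d(131) = 2, d(132) = 12, d(133) = 4, d(134) = 4, d(135) = 8, d(136) = 8, d(137) = 2, d(138) = 8, d(139) = 2. Summing all 139 values: 707. (Dirichlet's divisor formula: Σ_{n ≤ x} d(n) = x ln(x) + (2γ − 1) x + O(√x). For x = 139, the asymptotic estimate is ≈ 707.36.)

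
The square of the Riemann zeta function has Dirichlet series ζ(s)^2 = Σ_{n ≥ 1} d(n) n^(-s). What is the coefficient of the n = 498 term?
d(498) = 8

ζ(s)^2 = (Σ 1/m^s)(Σ 1/k^s). The coefficient of 1/n^s in the product is the number of ordered pairs (m, k) with mk = n, which equals d(n). For n = 498, divisors are [1, 2, 3, 6, 83, 166, 249, 498], so d(498) = 8.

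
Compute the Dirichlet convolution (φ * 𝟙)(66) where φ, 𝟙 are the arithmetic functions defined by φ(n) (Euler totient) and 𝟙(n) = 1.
(φ * 𝟙)(66) = 66

Divisors of 66: [1, 2, 3, 6, 11, 22, 33, 66]. For each d | 66:
  d = 1: φ(1) · 𝟙(66/1) = 1 · 1 = 1
  d = 2: φ(2) · 𝟙(66/2) = 1 · 1 = 1
  d = 3: φ(3) · 𝟙(66/3) = 2 · 1 = 2
  d = 6: φ(6) · 𝟙(66/6) = 2 · 1 = 2
  d = 11: φ(11) · 𝟙(66/11) = 10 · 1 = 10
  d = 22: φ(22) · 𝟙(66/22) = 10 · 1 = 10
  d = 33: φ(33) · 𝟙(66/33) = 20 · 1 = 20
  d = 66: φ(66) · 𝟙(66/66) = 20 · 1 = 20
Summing: (φ * 𝟙)(66) = 1 + 1 + 2 + 2 + 10 + 10 + 20 + 20 = 66.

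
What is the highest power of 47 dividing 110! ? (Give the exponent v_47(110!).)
v_47(110!) = 2

Legendre's formula: v_p(n!) = Σ_{k ≥ 1} ⌊n / p^k⌋. For p = 47, n = 110, the terms are:
  ⌊110/47^1⌋ = ⌊110/47⌋ = 2
(the next term ⌊110/47^2⌋ = 0, terminating the sum). Summing: v_47(110!) = 2 = 2.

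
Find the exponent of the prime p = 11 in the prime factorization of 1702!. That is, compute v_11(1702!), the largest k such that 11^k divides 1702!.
v_11(1702!) = 169

Legendre's formula: v_p(n!) = Σ_{k ≥ 1} ⌊n / p^k⌋. For p = 11, n = 1702, the terms are:
  ⌊1702/11^1⌋ = ⌊1702/11⌋ = 154
  ⌊1702/11^2⌋ = ⌊1702/121⌋ = 14
  ⌊1702/11^3⌋ = ⌊1702/1331⌋ = 1
(the next term ⌊1702/11^4⌋ = 0, terminating the sum). Summing: v_11(1702!) = 154 + 14 + 1 = 169.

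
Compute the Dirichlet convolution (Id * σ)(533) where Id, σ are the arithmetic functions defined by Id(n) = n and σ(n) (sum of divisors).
(Id * σ)(533) = 2241

Divisors of 533: [1, 13, 41, 533]. For each d | 533:
  d = 1: Id(1) · σ(533/1) = 1 · 588 = 588
  d = 13: Id(13) · σ(533/13) = 13 · 42 = 546
  d = 41: Id(41) · σ(533/41) = 41 · 14 = 574
  d = 533: Id(533) · σ(533/533) = 533 · 1 = 533
Summing: (Id * σ)(533) = 588 + 546 + 574 + 533 = 2241.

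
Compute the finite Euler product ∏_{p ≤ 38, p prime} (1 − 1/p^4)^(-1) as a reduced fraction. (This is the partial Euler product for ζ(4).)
∏ = 118583889910340935015737417301254569/109564363617893205834674995200000000

The primes p ≤ 38 are [2, 3, 5, 7, 11, 13, 17, 19, 23, 29, 31, 37]. For each prime, (1 − 1/p^4)^(-1) = p^4 / (p^4 − 1). The product is (1 − 1/2^4)^(-1), (1 − 1/3^4)^(-1), (1 − 1/5^4)^(-1), (1 − 1/7^4)^(-1), (1 − 1/11^4)^(-1), (1 − 1/13^4)^(-1), (1 − 1/17^4)^(-1), (1 − 1/19^4)^(-1), (1 − 1/23^4)^(-1), (1 − 1/29^4)^(-1), (1 − 1/31^4)^(-1), (1 − 1/37^4)^(-1) = ∏ p^4 / (p^4 − 1) = 118583889910340935015737417301254569/109564363617893205834674995200000000.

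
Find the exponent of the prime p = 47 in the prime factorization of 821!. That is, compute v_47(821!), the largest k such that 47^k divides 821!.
v_47(821!) = 17

Legendre's formula: v_p(n!) = Σ_{k ≥ 1} ⌊n / p^k⌋. For p = 47, n = 821, the terms are:
  ⌊821/47^1⌋ = ⌊821/47⌋ = 17
(the next term ⌊821/47^2⌋ = 0, terminating the sum). Summing: v_47(821!) = 17 = 17.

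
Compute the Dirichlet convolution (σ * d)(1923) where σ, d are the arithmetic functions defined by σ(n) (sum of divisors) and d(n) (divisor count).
(σ * d)(1923) = 3864

Divisors of 1923: [1, 3, 641, 1923]. For each d | 1923:
  d = 1: σ(1) · d(1923/1) = 1 · 4 = 4
  d = 3: σ(3) · d(1923/3) = 4 · 2 = 8
  d = 641: σ(641) · d(1923/641) = 642 · 2 = 1284
  d = 1923: σ(1923) · d(1923/1923) = 2568 · 1 = 2568
Summing: (σ * d)(1923) = 4 + 8 + 1284 + 2568 = 3864.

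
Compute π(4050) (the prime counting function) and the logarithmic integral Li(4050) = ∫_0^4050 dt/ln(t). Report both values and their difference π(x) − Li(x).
π(4050) = 558;  Li(4050) ≈ 571.39;  π(x) − Li(x) ≈ -13.39.

Direct count of primes ≤ 4050 gives π(4050) = 558. Numerical evaluation of the logarithmic integral gives Li(4050) ≈ 571.39. The difference π(x) − Li(x) ≈ -13.39 is typically negative for small/moderate x (Li(x) overestimates), though Littlewood's theorem shows this sign changes infinitely often.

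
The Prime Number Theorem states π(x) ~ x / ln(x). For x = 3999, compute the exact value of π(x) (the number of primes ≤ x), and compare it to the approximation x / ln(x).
π(3999) = 550;  x/ln(x) ≈ 482.17;  relative error ≈ 12.33%.

Directly count primes up to 3999: π(3999) = 550. The PNT approximation gives 3999/ln(3999) ≈ 3999/8.29380 ≈ 482.17. Relative error (π(x) − x/ln(x)) / π(x) ≈ 12.33%; the approximation is known to undercount slightly (Li(x) is a better estimate).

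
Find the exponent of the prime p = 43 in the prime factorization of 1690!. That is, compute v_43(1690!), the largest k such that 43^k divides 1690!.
v_43(1690!) = 39

Legendre's formula: v_p(n!) = Σ_{k ≥ 1} ⌊n / p^k⌋. For p = 43, n = 1690, the terms are:
  ⌊1690/43^1⌋ = ⌊1690/43⌋ = 39
(the next term ⌊1690/43^2⌋ = 0, terminating the sum). Summing: v_43(1690!) = 39 = 39.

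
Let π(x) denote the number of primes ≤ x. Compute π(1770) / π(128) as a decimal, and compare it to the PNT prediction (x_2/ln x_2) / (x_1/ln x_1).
π(1770)/π(128) = 274/31 ≈ 8.8387;  PNT prediction ≈ 8.9714.

π(128) = 31 and π(1770) = 274, so π(1770)/π(128) ≈ 8.8387. The PNT-predicted ratio is (1770/ln(1770)) / (128/ln(128)) ≈ 8.9714. The two agree to within a few percent, as expected.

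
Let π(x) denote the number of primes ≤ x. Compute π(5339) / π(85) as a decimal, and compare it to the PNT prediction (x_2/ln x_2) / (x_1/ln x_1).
π(5339)/π(85) = 706/23 ≈ 30.6957;  PNT prediction ≈ 32.5128.

π(85) = 23 and π(5339) = 706, so π(5339)/π(85) ≈ 30.6957. The PNT-predicted ratio is (5339/ln(5339)) / (85/ln(85)) ≈ 32.5128. The two agree to within a few percent, as expected.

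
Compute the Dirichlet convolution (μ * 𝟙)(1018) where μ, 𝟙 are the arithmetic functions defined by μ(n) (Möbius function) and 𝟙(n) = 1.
(μ * 𝟙)(1018) = 0

Divisors of 1018: [1, 2, 509, 1018]. For each d | 1018:
  d = 1: μ(1) · 𝟙(1018/1) = 1 · 1 = 1
  d = 2: μ(2) · 𝟙(1018/2) = -1 · 1 = -1
  d = 509: μ(509) · 𝟙(1018/509) = -1 · 1 = -1
  d = 1018: μ(1018) · 𝟙(1018/1018) = 1 · 1 = 1
Summing: (μ * 𝟙)(1018) = 1 + -1 + -1 + 1 = 0.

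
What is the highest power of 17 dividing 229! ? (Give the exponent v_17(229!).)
v_17(229!) = 13

Legendre's formula: v_p(n!) = Σ_{k ≥ 1} ⌊n / p^k⌋. For p = 17, n = 229, the terms are:
  ⌊229/17^1⌋ = ⌊229/17⌋ = 13
(the next term ⌊229/17^2⌋ = 0, terminating the sum). Summing: v_17(229!) = 13 = 13.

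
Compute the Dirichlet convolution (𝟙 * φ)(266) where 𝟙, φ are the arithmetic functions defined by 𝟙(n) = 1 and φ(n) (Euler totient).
(𝟙 * φ)(266) = 266

Divisors of 266: [1, 2, 7, 14, 19, 38, 133, 266]. For each d | 266:
  d = 1: 𝟙(1) · φ(266/1) = 1 · 108 = 108
  d = 2: 𝟙(2) · φ(266/2) = 1 · 108 = 108
  d = 7: 𝟙(7) · φ(266/7) = 1 · 18 = 18
  d = 14: 𝟙(14) · φ(266/14) = 1 · 18 = 18
  d = 19: 𝟙(19) · φ(266/19) = 1 · 6 = 6
  d = 38: 𝟙(38) · φ(266/38) = 1 · 6 = 6
  d = 133: 𝟙(133) · φ(266/133) = 1 · 1 = 1
  d = 266: 𝟙(266) · φ(266/266) = 1 · 1 = 1
Summing: (𝟙 * φ)(266) = 108 + 108 + 18 + 18 + 6 + 6 + 1 + 1 = 266.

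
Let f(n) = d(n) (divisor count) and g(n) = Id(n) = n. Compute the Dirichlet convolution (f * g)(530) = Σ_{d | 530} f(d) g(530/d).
(d * Id)(530) = 1540

Divisors of 530: [1, 2, 5, 10, 53, 106, 265, 530]. For each d | 530:
  d = 1: d(1) · Id(530/1) = 1 · 530 = 530
  d = 2: d(2) · Id(530/2) = 2 · 265 = 530
  d = 5: d(5) · Id(530/5) = 2 · 106 = 212
  d = 10: d(10) · Id(530/10) = 4 · 53 = 212
  d = 53: d(53) · Id(530/53) = 2 · 10 = 20
  d = 106: d(106) · Id(530/106) = 4 · 5 = 20
  d = 265: d(265) · Id(530/265) = 4 · 2 = 8
  d = 530: d(530) · Id(530/530) = 8 · 1 = 8
Summing: (d * Id)(530) = 530 + 530 + 212 + 212 + 20 + 20 + 8 + 8 = 1540.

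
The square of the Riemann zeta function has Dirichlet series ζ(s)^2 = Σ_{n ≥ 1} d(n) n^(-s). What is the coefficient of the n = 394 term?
d(394) = 4

ζ(s)^2 = (Σ 1/m^s)(Σ 1/k^s). The coefficient of 1/n^s in the product is the number of ordered pairs (m, k) with mk = n, which equals d(n). For n = 394, divisors are [1, 2, 197, 394], so d(394) = 4.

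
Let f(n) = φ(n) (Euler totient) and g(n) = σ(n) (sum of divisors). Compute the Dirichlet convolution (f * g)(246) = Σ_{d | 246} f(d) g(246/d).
(φ * σ)(246) = 1968

Divisors of 246: [1, 2, 3, 6, 41, 82, 123, 246]. For each d | 246:
  d = 1: φ(1) · σ(246/1) = 1 · 504 = 504
  d = 2: φ(2) · σ(246/2) = 1 · 168 = 168
  d = 3: φ(3) · σ(246/3) = 2 · 126 = 252
  d = 6: φ(6) · σ(246/6) = 2 · 42 = 84
  d = 41: φ(41) · σ(246/41) = 40 · 12 = 480
  d = 82: φ(82) · σ(246/82) = 40 · 4 = 160
  d = 123: φ(123) · σ(246/123) = 80 · 3 = 240
  d = 246: φ(246) · σ(246/246) = 80 · 1 = 80
Summing: (φ * σ)(246) = 504 + 168 + 252 + 84 + 480 + 160 + 240 + 80 = 1968.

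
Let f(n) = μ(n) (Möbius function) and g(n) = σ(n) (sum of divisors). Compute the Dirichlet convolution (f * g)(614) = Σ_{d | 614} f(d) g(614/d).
(μ * σ)(614) = 614

Divisors of 614: [1, 2, 307, 614]. For each d | 614:
  d = 1: μ(1) · σ(614/1) = 1 · 924 = 924
  d = 2: μ(2) · σ(614/2) = -1 · 308 = -308
  d = 307: μ(307) · σ(614/307) = -1 · 3 = -3
  d = 614: μ(614) · σ(614/614) = 1 · 1 = 1
Summing: (μ * σ)(614) = 924 + -308 + -3 + 1 = 614.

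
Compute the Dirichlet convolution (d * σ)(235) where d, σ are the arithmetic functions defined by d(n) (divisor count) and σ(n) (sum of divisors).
(d * σ)(235) = 400

Divisors of 235: [1, 5, 47, 235]. For each d | 235:
  d = 1: d(1) · σ(235/1) = 1 · 288 = 288
  d = 5: d(5) · σ(235/5) = 2 · 48 = 96
  d = 47: d(47) · σ(235/47) = 2 · 6 = 12
  d = 235: d(235) · σ(235/235) = 4 · 1 = 4
Summing: (d * σ)(235) = 288 + 96 + 12 + 4 = 400.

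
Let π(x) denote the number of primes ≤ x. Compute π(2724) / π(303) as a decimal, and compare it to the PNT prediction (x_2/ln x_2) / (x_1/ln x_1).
π(2724)/π(303) = 397/62 ≈ 6.4032;  PNT prediction ≈ 6.4941.

π(303) = 62 and π(2724) = 397, so π(2724)/π(303) ≈ 6.4032. The PNT-predicted ratio is (2724/ln(2724)) / (303/ln(303)) ≈ 6.4941. The two agree to within a few percent, as expected.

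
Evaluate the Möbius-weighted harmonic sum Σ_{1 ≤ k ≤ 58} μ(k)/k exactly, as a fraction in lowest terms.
Σ μ(k)/k = 540928002430567981/16294579238595022365

Values of μ(k) for 1 ≤ k ≤ 58: μ(1) = 1, μ(2) = -1, μ(3) = -1, μ(5) = -1, μ(6) = 1, μ(7) = -1, μ(10) = 1, μ(11) = -1, μ(13) = -1, μ(14) = 1, μ(15) = 1, μ(17) = -1, μ(19) = -1, μ(21) = 1, μ(22) = 1, μ(23) = -1, μ(26) = 1, μ(29) = -1, μ(30) = -1, μ(31) = -1, μ(33) = 1, μ(34) = 1, μ(35) = 1, μ(37) = -1, μ(38) = 1, μ(39) = 1, μ(41) = -1, μ(42) = -1, μ(43) = -1, μ(46) = 1, μ(47) = -1, μ(51) = 1, μ(53) = -1, μ(55) = 1, μ(57) = 1, μ(58) = 1, with μ = 0 on non-squarefree integers. Summing μ(k)/k for k where μ(k) ≠ 0 gives 540928002430567981/16294579238595022365 ≈ 0.0332. (PNT ⟺ this sum → 0 as n → ∞.)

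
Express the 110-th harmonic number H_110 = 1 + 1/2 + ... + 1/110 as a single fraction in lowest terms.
H_110 = 812425573941376284756780362571245808659649778037/153803387341307877636928566091115101174034840640

Direct summation: H_110 = 1 + 1/2 + ... + 1/110. The least common denominator is lcm(1, ..., 110) = 8459186303771933270031071135011330564571916235200; over this denominator the numerator is 8459186303771933270031071135011330564571916235200 + 4229593151885966635015535567505665282285958117600 + 2819728767923977756677023711670443521523972078400 + 2114796575942983317507767783752832641142979058800 + 1691837260754386654006214227002266112914383247040 + 1409864383961988878338511855835221760761986039200 + 1208455186253133324290153019287332937795988033600 + 1057398287971491658753883891876416320571489529400 + 939909589307992585559007903890147840507990692800 + 845918630377193327003107113501133056457191623520 + 769016936706539388184642830455575505870174203200 + 704932191980994439169255927917610880380993019600 + 650706638751687174617774702693179274197839710400 + 604227593126566662145076509643666468897994016800 + 563945753584795551335404742334088704304794415680 + 528699143985745829376941945938208160285744764700 + 497599194339525486472415949118313562621877425600 + 469954794653996292779503951945073920253995346400 + 445220331777470172106898480790070029714311380800 + 422959315188596663501553556750566528228595811760 + 402818395417711108096717673095777645931996011200 + 384508468353269694092321415227787752935087101600 + 367790708859649272610046571087449154981387662400 + 352466095990497219584627963958805440190496509800 + 338367452150877330801242845400453222582876649408 + 325353319375843587308887351346589637098919855200 + 313303196435997528519669301296715946835996897600 + 302113796563283331072538254821833234448997008400 + 291696079440411492070036935690045881536962628800 + 281972876792397775667702371167044352152397207840 + 272876977541030105484873262419720340792642459200 + 264349571992872914688470972969104080142872382350 + 256338978902179796061547610151858501956724734400 + 248799597169762743236207974559156781310938712800 + 241691037250626664858030603857466587559197606720 + 234977397326998146389751975972536960126997673200 + 228626656858700899190028949594900826069511249600 + 222610165888735086053449240395035014857155690400 + 216902212917229058205924900897726424732613236800 + 211479657594298331750776778375283264114297905880 + 206321617165169104147099295975886111331022347200 + 201409197708855554048358836547888822965998005600 + 196725262878417052791420258953751873594695726400 + 192254234176634847046160707613893876467543550800 + 187981917861598517111801580778029568101598138560 + 183895354429824636305023285543724577490693831200 + 179982687314296452553852577340666607756849281600 + 176233047995248609792313981979402720095248254900 + 172636455179019046327164717041047562542284004800 + 169183726075438665400621422700226611291438324704 + 165866398113175162157471983039437854207292475200 + 162676659687921793654443675673294818549459927600 + 159607288750413835283605115754930765369281438400 + 156651598217998764259834650648357973417998448800 + 153803387341307877636928566091115101174034840640 + 151056898281641665536269127410916617224498504200 + 148406777259156724035632826930023343238103793600 + 145848039720205746035018467845022940768481314400 + 143376039046981919831035103983242890924947732800 + 140986438396198887833851185583522176076198603920 + 138675185307736610984115920246087386304457643200 + 136438488770515052742436631209860170396321229600 + 134272798472570369365572557698592548643998670400 + 132174785996436457344235486484552040071436191175 + 130141327750337434923554940538635854839567942080 + 128169489451089898030773805075929250978362367200 + 126256511996596018955687628880766127829431585600 + 124399798584881371618103987279578390655469356400 + 122596902953216424203348857029149718327129220800 + 120845518625313332429015301928733293779598803360 + 119143469067210327746916494859314514993970651200 + 117488698663499073194875987986268480063498836600 + 115879264435231962603165358013853843350300222400 + 114313328429350449595014474797450413034755624800 + 112789150716959110267080948466817740860958883136 + 111305082944367543026724620197517507428577845200 + 109859562386648484026377547207939357981453457600 + 108451106458614529102962450448863212366306618400 + 107078307642682699620646470063434564108505268800 + 105739828797149165875388389187641632057148952940 + 104434398811999176173223100432238648945332299200 + 103160808582584552073549647987943055665511173600 + 101917907274360641807603266686883500777974894400 + 100704598854427777024179418273944411482999002800 + 99519838867905097294483189823662712524375485120 + 98362631439208526395710129476875936797347863200 + 97232026480137164023345645230015293845654209600 + 96127117088317423523080353806946938233771775400 + 95047037121032958090236754325970006343504676800 + 93990958930799258555900790389014784050799069280 + 92958091250241024945396386099025610599691387200 + 91947677214912318152511642771862288745346915600 + 90958992513676701828291087473240113597547486400 + 89991343657148226276926288670333303878424640800 + 89044066355494034421379696158014005942862276160 + 88116523997624304896156990989701360047624127450 + 87208106224452920309598671494962170768782641600 + 86318227589509523163582358520523781271142002400 + 85446326300726598687182536717286167318908244800 + 84591863037719332700310711350113305645719162352 + 83754319839326071980505654802092381827444715200 + 82933199056587581078735991519718927103646237600 + 82128022366717798738165739174867287034678798400 + 81338329843960896827221837836647409274729963800 + 80563679083542221619343534619155529186399202240 + 79803644375206917641802557877465382684640719200 + 79057815923102180093748328364591874435251553600 + 78325799108999382129917325324178986708999224400 + 77607213796072782293863037935883766647448772800 + 76901693670653938818464283045557550587017420320 = 44683406566775695661622919941418519476280737792035, so H_110 = 44683406566775695661622919941418519476280737792035/8459186303771933270031071135011330564571916235200; reducing by gcd(44683406566775695661622919941418519476280737792035, 8459186303771933270031071135011330564571916235200) = 55 gives 812425573941376284756780362571245808659649778037/153803387341307877636928566091115101174034840640 ≈ 5.28223. (The PNT-adjacent estimate ln(110) + γ ≈ 5.27770 matches within O(1/n).)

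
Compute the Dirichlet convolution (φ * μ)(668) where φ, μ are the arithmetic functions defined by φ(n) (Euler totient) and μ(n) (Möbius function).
(φ * μ)(668) = 165

Divisors of 668: [1, 2, 4, 167, 334, 668]. For each d | 668:
  d = 1: φ(1) · μ(668/1) = 1 · 0 = 0
  d = 2: φ(2) · μ(668/2) = 1 · 1 = 1
  d = 4: φ(4) · μ(668/4) = 2 · -1 = -2
  d = 167: φ(167) · μ(668/167) = 166 · 0 = 0
  d = 334: φ(334) · μ(668/334) = 166 · -1 = -166
  d = 668: φ(668) · μ(668/668) = 332 · 1 = 332
Summing: (φ * μ)(668) = 0 + 1 + -2 + 0 + -166 + 332 = 165.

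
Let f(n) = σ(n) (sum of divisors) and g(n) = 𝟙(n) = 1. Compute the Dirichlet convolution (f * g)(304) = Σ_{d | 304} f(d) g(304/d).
(σ * 𝟙)(304) = 1197

Divisors of 304: [1, 2, 4, 8, 16, 19, 38, 76, 152, 304]. For each d | 304:
  d = 1: σ(1) · 𝟙(304/1) = 1 · 1 = 1
  d = 2: σ(2) · 𝟙(304/2) = 3 · 1 = 3
  d = 4: σ(4) · 𝟙(304/4) = 7 · 1 = 7
  d = 8: σ(8) · 𝟙(304/8) = 15 · 1 = 15
  d = 16: σ(16) · 𝟙(304/16) = 31 · 1 = 31
  d = 19: σ(19) · 𝟙(304/19) = 20 · 1 = 20
  d = 38: σ(38) · 𝟙(304/38) = 60 · 1 = 60
  d = 76: σ(76) · 𝟙(304/76) = 140 · 1 = 140
  d = 152: σ(152) · 𝟙(304/152) = 300 · 1 = 300
  d = 304: σ(304) · 𝟙(304/304) = 620 · 1 = 620
Summing: (σ * 𝟙)(304) = 1 + 3 + 7 + 15 + 31 + 20 + 60 + 140 + 300 + 620 = 1197.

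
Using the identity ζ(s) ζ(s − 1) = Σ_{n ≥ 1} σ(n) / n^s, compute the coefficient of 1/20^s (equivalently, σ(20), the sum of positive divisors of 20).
σ(20) = 42

In the product (Σ m^0/m^s)(Σ k / k^s) = Σ (Σ_{d | n} d) / n^s, the coefficient of 1/n^s is σ(n) = Σ_{d | n} d. For n = 20, divisors are [1, 2, 4, 5, 10, 20]; summing: σ(20) = 42.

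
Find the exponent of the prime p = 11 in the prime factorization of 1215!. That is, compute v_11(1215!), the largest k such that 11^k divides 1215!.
v_11(1215!) = 120

Legendre's formula: v_p(n!) = Σ_{k ≥ 1} ⌊n / p^k⌋. For p = 11, n = 1215, the terms are:
  ⌊1215/11^1⌋ = ⌊1215/11⌋ = 110
  ⌊1215/11^2⌋ = ⌊1215/121⌋ = 10
(the next term ⌊1215/11^3⌋ = 0, terminating the sum). Summing: v_11(1215!) = 110 + 10 = 120.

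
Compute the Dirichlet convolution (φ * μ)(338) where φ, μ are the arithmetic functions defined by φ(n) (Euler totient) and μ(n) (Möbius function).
(φ * μ)(338) = 0

Divisors of 338: [1, 2, 13, 26, 169, 338]. For each d | 338:
  d = 1: φ(1) · μ(338/1) = 1 · 0 = 0
  d = 2: φ(2) · μ(338/2) = 1 · 0 = 0
  d = 13: φ(13) · μ(338/13) = 12 · 1 = 12
  d = 26: φ(26) · μ(338/26) = 12 · -1 = -12
  d = 169: φ(169) · μ(338/169) = 156 · -1 = -156
  d = 338: φ(338) · μ(338/338) = 156 · 1 = 156
Summing: (φ * μ)(338) = 0 + 0 + 12 + -12 + -156 + 156 = 0.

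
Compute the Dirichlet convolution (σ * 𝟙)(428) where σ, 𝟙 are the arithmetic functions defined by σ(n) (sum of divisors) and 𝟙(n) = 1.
(σ * 𝟙)(428) = 1199

Divisors of 428: [1, 2, 4, 107, 214, 428]. For each d | 428:
  d = 1: σ(1) · 𝟙(428/1) = 1 · 1 = 1
  d = 2: σ(2) · 𝟙(428/2) = 3 · 1 = 3
  d = 4: σ(4) · 𝟙(428/4) = 7 · 1 = 7
  d = 107: σ(107) · 𝟙(428/107) = 108 · 1 = 108
  d = 214: σ(214) · 𝟙(428/214) = 324 · 1 = 324
  d = 428: σ(428) · 𝟙(428/428) = 756 · 1 = 756
Summing: (σ * 𝟙)(428) = 1 + 3 + 7 + 108 + 324 + 756 = 1199.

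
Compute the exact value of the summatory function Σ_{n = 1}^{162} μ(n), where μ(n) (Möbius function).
Σ_{n ≤ 162} μ(n) = 1

Compute μ(n) for each 1 ≤ n ≤ 162: μ(1) = 1, μ(2) = -1, μ(3) = -1, μ(4) = 0, μ(5) = -1, μ(6) = 1, μ(7) = -1, μ(8) = 0, μ(9) = 0, μ(10) = 1, μ(11) = -1, μ(12) = 0, μ(13) = -1, μ(14) = 1, μ(15) = 1, μ(16) = 0, μ(17) = -1, μ(18) = 0, μ(19) = -1, μ(20) = 0, μ(21) = 1, μ(22) = 1, μ(23) = -1, μ(24) = 0, μ(25) = 0, μ(26) = 1, μ(27) = 0, μ(28) = 0, μ(29) = -1, μ(30) = -1, μ(31) = -1, μ(32) = 0, μ(33) = 1, μ(34) = 1, μ(35) = 1, μ(36) = 0, μ(37) = -1, μ(38) = 1, μ(39) = 1, μ(40) = 0, μ(41) = -1, μ(42) = -1, μ(43) = -1, μ(44) = 0, μ(45) = 0, μ(46) = 1, μ(47) = -1, μ(48) = 0, μ(49) = 0, μ(50) = 0, μ(51) = 1, μ(52) = 0, μ(53) = -1, μ(54) = 0, μ(55) = 1, μ(56) = 0, μ(57) = 1, μ(58) = 1, μ(59) = -1, μ(60) = 0, μ(61) = -1, μ(62) = 1, μ(63) = 0, μ(64) = 0, μ(65) = 1, μ(66) = -1, μ(67) = -1, μ(68) = 0, μ(69) = 1, μ(70) = -1, μ(71) = -1, μ(72) = 0, μ(73) = -1, μ(74) = 1, μ(75) = 0, μ(76) = 0, μ(77) = 1, μ(78) = -1, μ(79) = -1, μ(80) = 0, μ(81) = 0, μ(82) = 1, μ(83) = -1, μ(84) = 0, μ(85) = 1, μ(86) = 1, μ(87) = 1, μ(88) = 0, μ(89) = -1, μ(90) = 0, μ(91) = 1, μ(92) = 0, μ(93) = 1, μ(94) = 1, μ(95) = 1, μ(96) = 0, μ(97) = -1, μ(98) = 0, μ(99) = 0, μ(100) = 0, μ(101) = -1, μ(102) = -1, μ(103) = -1, μ(104) = 0, μ(105) = -1, μ(106) = 1, μ(107) = -1, μ(108) = 0, μ(109) = -1, μ(110) = -1, μ(111) = 1, μ(112) = 0, μ(113) = -1, μ(114) = -1, μ(115) = 1, μ(116) = 0, μ(117) = 0, μ(118) = 1, μ(119) = 1, μ(120) = 0, μ(121) = 0, μ(122) = 1, μ(123) = 1, μ(124) = 0, μ(125) = 0, μ(126) = 0, μ(127) = -1, μ(128) = 0, μ(129) = 1, μ(130) = -1, μ(131) = -1, μ(132) = 0, μ(133) = 1, μ(134) = 1, μ(135) = 0, μ(136) = 0, μ(137) = -1, μ(138) = -1, μ(139) = -1, μ(140) = 0, μ(141) = 1, μ(142) = 1, μ(143) = 1, μ(144) = 0, μ(145) = 1, μ(146) = 1, μ(147) = 0, μ(148) = 0, μ(149) = -1, μ(150) = 0, μ(151) = -1, μ(152) = 0, μ(153) = 0, μ(154) = -1, μ(155) = 1, μ(156) = 0, μ(157) = -1, μ(158) = 1, μ(159) = 1, μ(160) = 0, μ(161) = 1, μ(162) = 0. Summing all 162 values: 1. (Mertens function M(x) = Σ_{n ≤ x} μ(n); on average M(x) should be small (PNT ⟺ M(x) = o(x)).)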